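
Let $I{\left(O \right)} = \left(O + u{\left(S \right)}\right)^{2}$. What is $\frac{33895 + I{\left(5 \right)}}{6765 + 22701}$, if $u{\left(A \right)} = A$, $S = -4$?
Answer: $\frac{16948}{14733} \approx 1.1503$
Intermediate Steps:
$I{\left(O \right)} = \left(-4 + O\right)^{2}$ ($I{\left(O \right)} = \left(O - 4\right)^{2} = \left(-4 + O\right)^{2}$)
$\frac{33895 + I{\left(5 \right)}}{6765 + 22701} = \frac{33895 + \left(-4 + 5\right)^{2}}{6765 + 22701} = \frac{33895 + 1^{2}}{29466} = \left(33895 + 1\right) \frac{1}{29466} = 33896 \cdot \frac{1}{29466} = \frac{16948}{14733}$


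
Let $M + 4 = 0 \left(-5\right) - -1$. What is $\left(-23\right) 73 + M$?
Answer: $-1682$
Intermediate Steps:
$M = -3$ ($M = -4 + \left(0 \left(-5\right) - -1\right) = -4 + \left(0 + 1\right) = -4 + 1 = -3$)
$\left(-23\right) 73 + M = \left(-23\right) 73 - 3 = -1679 - 3 = -1682$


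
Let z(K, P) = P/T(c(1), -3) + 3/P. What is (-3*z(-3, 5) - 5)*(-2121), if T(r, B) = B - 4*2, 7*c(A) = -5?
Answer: 634179/55 ≈ 11531.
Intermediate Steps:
c(A) = -5/7 (c(A) = (1/7)*(-5) = -5/7)
T(r, B) = -8 + B (T(r, B) = B - 8 = -8 + B)
z(K, P) = 3/P - P/11 (z(K, P) = P/(-8 - 3) + 3/P = P/(-11) + 3/P = P*(-1/11) + 3/P = -P/11 + 3/P = 3/P - P/11)
(-3*z(-3, 5) - 5)*(-2121) = (-3*(3/5 - 1/11*5) - 5)*(-2121) = (-3*(3*(1/5) - 5/11) - 5)*(-2121) = (-3*(3/5 - 5/11) - 5)*(-2121) = (-3*8/55 - 5)*(-2121) = (-24/55 - 5)*(-2121) = -299/55*(-2121) = 634179/55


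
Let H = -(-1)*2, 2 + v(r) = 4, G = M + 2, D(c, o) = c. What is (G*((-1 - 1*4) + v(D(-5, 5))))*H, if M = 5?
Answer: -42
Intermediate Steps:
G = 7 (G = 5 + 2 = 7)
v(r) = 2 (v(r) = -2 + 4 = 2)
H = 2 (H = -1*(-2) = 2)
(G*((-1 - 1*4) + v(D(-5, 5))))*H = (7*((-1 - 1*4) + 2))*2 = (7*((-1 - 4) + 2))*2 = (7*(-5 + 2))*2 = (7*(-3))*2 = -21*2 = -42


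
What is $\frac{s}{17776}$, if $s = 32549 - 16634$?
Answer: $\frac{15915}{17776} \approx 0.89531$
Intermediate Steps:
$s = 15915$
$\frac{s}{17776} = \frac{15915}{17776}$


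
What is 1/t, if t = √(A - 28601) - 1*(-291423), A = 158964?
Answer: 291423/84927234566 - √130363/84927234566 ≈ 3.4272e-6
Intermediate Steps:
t = 291423 + √130363 (t = √(158964 - 28601) - 1*(-291423) = √130363 + 291423 = 291423 + √130363 ≈ 2.9178e+5)
1/t = 1/(291423 + √130363)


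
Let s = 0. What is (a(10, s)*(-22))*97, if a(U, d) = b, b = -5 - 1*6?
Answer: 23474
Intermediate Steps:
b = -11 (b = -5 - 6 = -11)
a(U, d) = -11
(a(10, s)*(-22))*97 = -11*(-22)*97 = 242*97 = 23474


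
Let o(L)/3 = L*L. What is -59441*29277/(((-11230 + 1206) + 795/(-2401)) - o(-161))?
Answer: 4178350230957/210777382 ≈ 19824.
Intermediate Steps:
o(L) = 3*L² (o(L) = 3*(L*L) = 3*L²)
-59441*29277/(((-11230 + 1206) + 795/(-2401)) - o(-161)) = -59441*29277/(((-11230 + 1206) + 795/(-2401)) - 3*(-161)²) = -59441*29277/((-10024 + 795*(-1/2401)) - 3*25921) = -59441*29277/((-10024 - 795/2401) - 1*77763) = -59441*29277/(-24068419/2401 - 77763) = -59441/((-210777382/2401*1/29277)) = -59441/(-210777382/70294077) = -59441*(-70294077/210777382) = 4178350230957/210777382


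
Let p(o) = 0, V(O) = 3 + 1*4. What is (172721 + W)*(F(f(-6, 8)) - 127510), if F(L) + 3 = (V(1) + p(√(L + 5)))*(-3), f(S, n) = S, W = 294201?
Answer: -59548430348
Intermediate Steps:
V(O) = 7 (V(O) = 3 + 4 = 7)
F(L) = -24 (F(L) = -3 + (7 + 0)*(-3) = -3 + 7*(-3) = -3 - 21 = -24)
(172721 + W)*(F(f(-6, 8)) - 127510) = (172721 + 294201)*(-24 - 127510) = 466922*(-127534) = -59548430348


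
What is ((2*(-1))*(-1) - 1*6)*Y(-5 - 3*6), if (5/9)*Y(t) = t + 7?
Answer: 576/5 ≈ 115.20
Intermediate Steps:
Y(t) = 63/5 + 9*t/5 (Y(t) = 9*(t + 7)/5 = 9*(7 + t)/5 = 63/5 + 9*t/5)
((2*(-1))*(-1) - 1*6)*Y(-5 - 3*6) = ((2*(-1))*(-1) - 1*6)*(63/5 + 9*(-5 - 3*6)/5) = (-2*(-1) - 6)*(63/5 + 9*(-5 - 18)/5) = (2 - 6)*(63/5 + (9/5)*(-23)) = -4*(63/5 - 207/5) = -4*(-144/5) = 576/5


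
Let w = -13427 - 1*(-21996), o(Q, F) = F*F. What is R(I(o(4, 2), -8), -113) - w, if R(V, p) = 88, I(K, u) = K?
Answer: -8481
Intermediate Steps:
o(Q, F) = F²
w = 8569 (w = -13427 + 21996 = 8569)
R(I(o(4, 2), -8), -113) - w = 88 - 1*8569 = 88 - 8569 = -8481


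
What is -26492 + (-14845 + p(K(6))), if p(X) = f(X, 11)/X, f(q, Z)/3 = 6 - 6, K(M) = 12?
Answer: -41337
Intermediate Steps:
f(q, Z) = 0 (f(q, Z) = 3*(6 - 6) = 3*0 = 0)
p(X) = 0 (p(X) = 0/X = 0)
-26492 + (-14845 + p(K(6))) = -26492 + (-14845 + 0) = -26492 - 14845 = -41337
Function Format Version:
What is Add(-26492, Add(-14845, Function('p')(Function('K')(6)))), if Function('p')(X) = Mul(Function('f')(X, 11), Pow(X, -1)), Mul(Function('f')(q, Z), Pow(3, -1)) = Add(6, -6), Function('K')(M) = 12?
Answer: -41337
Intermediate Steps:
Function('f')(q, Z) = 0 (Function('f')(q, Z) = Mul(3, Add(6, -6)) = Mul(3, 0) = 0)
Function('p')(X) = 0 (Function('p')(X) = Mul(0, Pow(X, -1)) = 0)
Add(-26492, Add(-14845, Function('p')(Function('K')(6)))) = Add(-26492, Add(-14845, 0)) = Add(-26492, -14845) = -41337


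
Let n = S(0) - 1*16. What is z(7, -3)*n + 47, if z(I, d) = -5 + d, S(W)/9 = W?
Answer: 175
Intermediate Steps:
S(W) = 9*W
n = -16 (n = 9*0 - 1*16 = 0 - 16 = -16)
z(7, -3)*n + 47 = (-5 - 3)*(-16) + 47 = -8*(-16) + 47 = 128 + 47 = 175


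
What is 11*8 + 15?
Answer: 103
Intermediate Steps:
11*8 + 15 = 88 + 15 = 103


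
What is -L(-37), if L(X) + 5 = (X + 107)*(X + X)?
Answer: 5185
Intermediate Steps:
L(X) = -5 + 2*X*(107 + X) (L(X) = -5 + (X + 107)*(X + X) = -5 + (107 + X)*(2*X) = -5 + 2*X*(107 + X))
-L(-37) = -(-5 + 2*(-37)**2 + 214*(-37)) = -(-5 + 2*1369 - 7918) = -(-5 + 2738 - 7918) = -1*(-5185) = 5185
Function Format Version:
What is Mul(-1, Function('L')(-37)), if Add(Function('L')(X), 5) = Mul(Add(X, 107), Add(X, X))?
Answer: 5185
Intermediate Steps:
Function('L')(X) = Add(-5, Mul(2, X, Add(107, X))) (Function('L')(X) = Add(-5, Mul(Add(X, 107), Add(X, X))) = Add(-5, Mul(Add(107, X), Mul(2, X))) = Add(-5, Mul(2, X, Add(107, X))))
Mul(-1, Function('L')(-37)) = Mul(-1, Add(-5, Mul(2, Pow(-37, 2)), Mul(214, -37))) = Mul(-1, Add(-5, Mul(2, 1369), -7918)) = Mul(-1, Add(-5, 2738, -7918)) = Mul(-1, -5185) = 5185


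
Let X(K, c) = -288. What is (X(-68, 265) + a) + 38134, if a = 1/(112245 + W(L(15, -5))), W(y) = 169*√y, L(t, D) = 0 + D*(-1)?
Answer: 95362815940073/2519759444 - 169*√5/12598797220 ≈ 37846.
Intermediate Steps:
L(t, D) = -D (L(t, D) = 0 - D = -D)
a = 1/(112245 + 169*√5) (a = 1/(112245 + 169*√(-1*(-5))) = 1/(112245 + 169*√5) ≈ 8.8792e-6)
(X(-68, 265) + a) + 38134 = (-288 + (22449/2519759444 - 169*√5/12598797220)) + 38134 = (-725690697423/2519759444 - 169*√5/12598797220) + 38134 = 95362815940073/2519759444 - 169*√5/12598797220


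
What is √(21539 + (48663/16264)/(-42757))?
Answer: √15408062156836083482/26746148 ≈ 146.76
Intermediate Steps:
√(21539 + (48663/16264)/(-42757)) = √(21539 + (48663*(1/16264))*(-1/42757)) = √(21539 + (48663/16264)*(-1/42757)) = √(21539 - 48663/695399848) = √(14978217277409/695399848) = √15408062156836083482/26746148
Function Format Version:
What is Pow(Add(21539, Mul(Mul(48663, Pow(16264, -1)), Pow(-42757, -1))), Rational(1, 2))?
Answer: Mul(Rational(1, 26746148), Pow(15408062156836083482, Rational(1, 2))) ≈ 146.76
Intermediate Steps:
Pow(Add(21539, Mul(Mul(48663, Pow(16264, -1)), Pow(-42757, -1))), Rational(1, 2)) = Pow(Add(21539, Mul(Mul(48663, Rational(1, 16264)), Rational(-1, 42757))), Rational(1, 2)) = Pow(Add(21539, Mul(Rational(48663, 16264), Rational(-1, 42757))), Rational(1, 2)) = Pow(Add(21539, Rational(-48663, 695399848)), Rational(1, 2)) = Pow(Rational(14978217277409, 695399848), Rational(1, 2)) = Mul(Rational(1, 26746148), Pow(15408062156836083482, Rational(1, 2)))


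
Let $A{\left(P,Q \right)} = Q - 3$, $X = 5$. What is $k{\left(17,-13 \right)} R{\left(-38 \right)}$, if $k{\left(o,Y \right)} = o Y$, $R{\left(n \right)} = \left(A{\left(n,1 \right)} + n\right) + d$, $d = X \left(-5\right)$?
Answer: $14365$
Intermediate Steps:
$d = -25$ ($d = 5 \left(-5\right) = -25$)
$A{\left(P,Q \right)} = -3 + Q$ ($A{\left(P,Q \right)} = Q - 3 = -3 + Q$)
$R{\left(n \right)} = -27 + n$ ($R{\left(n \right)} = \left(\left(-3 + 1\right) + n\right) - 25 = \left(-2 + n\right) - 25 = -27 + n$)
$k{\left(o,Y \right)} = Y o$
$k{\left(17,-13 \right)} R{\left(-38 \right)} = \left(-13\right) 17 \left(-27 - 38\right) = \left(-221\right) \left(-65\right) = 14365$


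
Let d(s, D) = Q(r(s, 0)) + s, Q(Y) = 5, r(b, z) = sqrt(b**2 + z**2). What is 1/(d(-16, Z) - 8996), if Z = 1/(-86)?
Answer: -1/9007 ≈ -0.00011102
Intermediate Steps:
Z = -1/86 ≈ -0.011628
d(s, D) = 5 + s
1/(d(-16, Z) - 8996) = 1/((5 - 16) - 8996) = 1/(-11 - 8996) = 1/(-9007) = -1/9007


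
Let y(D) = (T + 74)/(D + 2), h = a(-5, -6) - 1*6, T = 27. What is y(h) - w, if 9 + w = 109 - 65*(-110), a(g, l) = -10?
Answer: -101601/14 ≈ -7257.2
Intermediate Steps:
h = -16 (h = -10 - 1*6 = -10 - 6 = -16)
y(D) = 101/(2 + D) (y(D) = (27 + 74)/(D + 2) = 101/(2 + D))
w = 7250 (w = -9 + (109 - 65*(-110)) = -9 + (109 + 7150) = -9 + 7259 = 7250)
y(h) - w = 101/(2 - 16) - 1*7250 = 101/(-14) - 7250 = 101*(-1/14) - 7250 = -101/14 - 7250 = -101601/14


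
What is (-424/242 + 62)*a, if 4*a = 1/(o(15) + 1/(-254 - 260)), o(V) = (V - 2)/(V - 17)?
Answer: -312255/134794 ≈ -2.3165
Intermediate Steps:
o(V) = (-2 + V)/(-17 + V)
a = -257/6684 (a = 1/(4*((-2 + 15)/(-17 + 15) + 1/(-254 - 260))) = 1/(4*(13/(-2) + 1/(-514))) = 1/(4*(-½*13 - 1/514)) = 1/(4*(-13/2 - 1/514)) = 1/(4*(-1671/257)) = (¼)*(-257/1671) = -257/6684 ≈ -0.038450)
(-424/242 + 62)*a = (-424/242 + 62)*(-257/6684) = (-424*1/242 + 62)*(-257/6684) = (-212/121 + 62)*(-257/6684) = (7290/121)*(-257/6684) = -312255/134794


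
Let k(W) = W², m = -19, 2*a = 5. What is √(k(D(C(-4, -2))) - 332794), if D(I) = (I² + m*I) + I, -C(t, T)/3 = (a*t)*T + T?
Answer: 25*√23654 ≈ 3845.0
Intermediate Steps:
a = 5/2 (a = (½)*5 = 5/2 ≈ 2.5000)
C(t, T) = -3*T - 15*T*t/2 (C(t, T) = -3*((5*t/2)*T + T) = -3*(5*T*t/2 + T) = -3*(T + 5*T*t/2) = -3*T - 15*T*t/2)
D(I) = I² - 18*I (D(I) = (I² - 19*I) + I = I² - 18*I)
√(k(D(C(-4, -2))) - 332794) = √(((-3/2*(-2)*(2 + 5*(-4)))*(-18 - 3/2*(-2)*(2 + 5*(-4))))² - 332794) = √(((-3/2*(-2)*(2 - 20))*(-18 - 3/2*(-2)*(2 - 20)))² - 332794) = √(((-3/2*(-2)*(-18))*(-18 - 3/2*(-2)*(-18)))² - 332794) = √((-54*(-18 - 54))² - 332794) = √((-54*(-72))² - 332794) = √(3888² - 332794) = √(15116544 - 332794) = √14783750 = 25*√23654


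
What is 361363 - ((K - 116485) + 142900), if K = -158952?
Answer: 493900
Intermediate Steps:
361363 - ((K - 116485) + 142900) = 361363 - ((-158952 - 116485) + 142900) = 361363 - (-275437 + 142900) = 361363 - 1*(-132537) = 361363 + 132537 = 493900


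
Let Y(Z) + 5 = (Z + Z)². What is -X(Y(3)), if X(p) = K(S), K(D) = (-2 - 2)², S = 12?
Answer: -16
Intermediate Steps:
Y(Z) = -5 + 4*Z² (Y(Z) = -5 + (Z + Z)² = -5 + (2*Z)² = -5 + 4*Z²)
K(D) = 16 (K(D) = (-4)² = 16)
X(p) = 16
-X(Y(3)) = -1*16 = -16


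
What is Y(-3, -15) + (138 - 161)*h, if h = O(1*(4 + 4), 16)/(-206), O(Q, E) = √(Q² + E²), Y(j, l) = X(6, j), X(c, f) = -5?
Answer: -5 + 92*√5/103 ≈ -3.0027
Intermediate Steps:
Y(j, l) = -5
O(Q, E) = √(E² + Q²)
h = -4*√5/103 (h = √(16² + (1*(4 + 4))²)/(-206) = √(256 + (1*8)²)*(-1/206) = √(256 + 8²)*(-1/206) = √(256 + 64)*(-1/206) = √320*(-1/206) = (8*√5)*(-1/206) = -4*√5/103 ≈ -0.086838)
Y(-3, -15) + (138 - 161)*h = -5 + (138 - 161)*(-4*√5/103) = -5 - (-92)*√5/103 = -5 + 92*√5/103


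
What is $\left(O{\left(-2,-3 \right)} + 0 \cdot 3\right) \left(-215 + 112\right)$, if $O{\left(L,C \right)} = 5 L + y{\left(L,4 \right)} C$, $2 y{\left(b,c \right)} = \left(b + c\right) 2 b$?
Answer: $-206$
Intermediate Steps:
$y{\left(b,c \right)} = b \left(b + c\right)$ ($y{\left(b,c \right)} = \frac{\left(b + c\right) 2 b}{2} = \frac{2 b \left(b + c\right)}{2} = b \left(b + c\right)$)
$O{\left(L,C \right)} = 5 L + C L \left(4 + L\right)$ ($O{\left(L,C \right)} = 5 L + L \left(L + 4\right) C = 5 L + L \left(4 + L\right) C = 5 L + C L \left(4 + L\right)$)
$\left(O{\left(-2,-3 \right)} + 0 \cdot 3\right) \left(-215 + 112\right) = \left(- 2 \left(5 - 3 \left(4 - 2\right)\right) + 0 \cdot 3\right) \left(-215 + 112\right) = \left(- 2 \left(5 - 6\right) + 0\right) \left(-103\right) = \left(\left(-2\right) \left(-1\right) + 0\right) \left(-103\right) = \left(2 + 0\right) \left(-103\right) = 2 \left(-103\right) = -206$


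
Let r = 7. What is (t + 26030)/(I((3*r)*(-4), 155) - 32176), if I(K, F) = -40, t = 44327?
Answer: -70357/32216 ≈ -2.1839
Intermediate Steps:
(t + 26030)/(I((3*r)*(-4), 155) - 32176) = (44327 + 26030)/(-40 - 32176) = 70357/(-32216) = 70357*(-1/32216) = -70357/32216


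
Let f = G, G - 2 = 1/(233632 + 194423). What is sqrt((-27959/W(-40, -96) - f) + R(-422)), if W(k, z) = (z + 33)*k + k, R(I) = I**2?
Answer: sqrt(20067581714762646723)/10615764 ≈ 421.98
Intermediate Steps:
W(k, z) = k + k*(33 + z) (W(k, z) = (33 + z)*k + k = k*(33 + z) + k = k + k*(33 + z))
G = 856111/428055 (G = 2 + 1/(233632 + 194423) = 2 + 1/428055 = 856111/428055 ≈ 2.0000)
f = 856111/428055 ≈ 2.0000
sqrt((-27959/W(-40, -96) - f) + R(-422)) = sqrt((-27959*(-1/(40*(34 - 96))) - 1*856111/428055) + (-422)**2) = sqrt((-27959/((-40*(-62))) - 856111/428055) + 178084) = sqrt((-27959/2480 - 856111/428055) + 178084) = sqrt(-563645801/42463056 + 178084) = sqrt(7561427218903/42463056) = sqrt(20067581714762646723)/10615764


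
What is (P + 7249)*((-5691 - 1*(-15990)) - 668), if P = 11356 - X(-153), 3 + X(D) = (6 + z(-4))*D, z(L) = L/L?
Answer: 189528449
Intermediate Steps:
z(L) = 1
X(D) = -3 + 7*D (X(D) = -3 + (6 + 1)*D = -3 + 7*D)
P = 12430 (P = 11356 - (-3 + 7*(-153)) = 11356 - (-3 - 1071) = 11356 - 1*(-1074) = 11356 + 1074 = 12430)
(P + 7249)*((-5691 - 1*(-15990)) - 668) = (12430 + 7249)*((-5691 - 1*(-15990)) - 668) = 19679*((-5691 + 15990) - 668) = 19679*(10299 - 668) = 19679*9631 = 189528449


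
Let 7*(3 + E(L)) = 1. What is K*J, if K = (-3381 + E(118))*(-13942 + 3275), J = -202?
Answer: -51039184258/7 ≈ -7.2913e+9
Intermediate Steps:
E(L) = -20/7 (E(L) = -3 + (1/7)*1 = -3 + 1/7 = -20/7)
K = 252669229/7 (K = (-3381 - 20/7)*(-13942 + 3275) = -23687/7*(-10667) = 252669229/7 ≈ 3.6096e+7)
K*J = (252669229/7)*(-202) = -51039184258/7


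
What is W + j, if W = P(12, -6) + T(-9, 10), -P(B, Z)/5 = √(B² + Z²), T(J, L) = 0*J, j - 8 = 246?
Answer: 254 - 30*√5 ≈ 186.92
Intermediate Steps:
j = 254 (j = 8 + 246 = 254)
T(J, L) = 0
P(B, Z) = -5*√(B² + Z²)
W = -30*√5 (W = -5*√(12² + (-6)²) + 0 = -5*√(144 + 36) + 0 = -30*√5 + 0 = -30*√5 ≈ -67.082)
W + j = -30*√5 + 254 = 254 - 30*√5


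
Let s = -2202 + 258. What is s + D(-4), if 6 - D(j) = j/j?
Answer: -1939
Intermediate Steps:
D(j) = 5 (D(j) = 6 - j/j = 6 - 1*1 = 6 - 1 = 5)
s = -1944
s + D(-4) = -1944 + 5 = -1939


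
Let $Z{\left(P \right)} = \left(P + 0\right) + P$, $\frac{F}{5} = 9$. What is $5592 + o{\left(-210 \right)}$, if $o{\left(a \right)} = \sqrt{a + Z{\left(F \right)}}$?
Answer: $5592 + 2 i \sqrt{30} \approx 5592.0 + 10.954 i$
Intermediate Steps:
$F = 45$ ($F = 5 \cdot 9 = 45$)
$Z{\left(P \right)} = 2 P$ ($Z{\left(P \right)} = P + P = 2 P$)
$o{\left(a \right)} = \sqrt{90 + a}$ ($o{\left(a \right)} = \sqrt{a + 2 \cdot 45} = \sqrt{a + 90} = \sqrt{90 + a}$)
$5592 + o{\left(-210 \right)} = 5592 + \sqrt{90 - 210} = 5592 + \sqrt{-120} = 5592 + 2 i \sqrt{30}$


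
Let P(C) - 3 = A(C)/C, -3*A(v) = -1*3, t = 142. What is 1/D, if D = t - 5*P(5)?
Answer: 1/126 ≈ 0.0079365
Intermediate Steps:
A(v) = 1 (A(v) = -(-1)*3/3 = -⅓*(-3) = 1)
P(C) = 3 + 1/C
D = 126 (D = 142 - 5*(3 + 1/5) = 142 - 5*(3 + ⅕) = 142 - 5*16/5 = 142 - 16 = 126)
1/D = 1/126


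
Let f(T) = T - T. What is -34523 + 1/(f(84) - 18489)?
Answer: -638295748/18489 ≈ -34523.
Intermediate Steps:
f(T) = 0
-34523 + 1/(f(84) - 18489) = -34523 + 1/(0 - 18489) = -34523 + 1/(-18489) = -34523 - 1/18489 = -638295748/18489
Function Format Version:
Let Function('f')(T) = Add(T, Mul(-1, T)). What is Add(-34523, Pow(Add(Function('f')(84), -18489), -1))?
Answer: Rational(-638295748, 18489) ≈ -34523.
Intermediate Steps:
Function('f')(T) = 0
Add(-34523, Pow(Add(Function('f')(84), -18489), -1)) = Add(-34523, Pow(Add(0, -18489), -1)) = Add(-34523, Pow(-18489, -1)) = Add(-34523, Rational(-1, 18489)) = Rational(-638295748, 18489)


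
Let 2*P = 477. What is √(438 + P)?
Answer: √2706/2 ≈ 26.010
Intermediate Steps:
P = 477/2 (P = (½)*477 = 477/2 ≈ 238.50)
√(438 + P) = √(438 + 477/2) = √(1353/2) = √2706/2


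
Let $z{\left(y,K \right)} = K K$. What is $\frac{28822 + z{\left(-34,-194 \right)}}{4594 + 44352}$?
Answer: $\frac{33229}{24473} \approx 1.3578$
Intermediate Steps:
$z{\left(y,K \right)} = K^{2}$
$\frac{28822 + z{\left(-34,-194 \right)}}{4594 + 44352} = \frac{28822 + \left(-194\right)^{2}}{4594 + 44352} = \frac{28822 + 37636}{48946} = 66458 \cdot \frac{1}{48946} = \frac{33229}{24473}$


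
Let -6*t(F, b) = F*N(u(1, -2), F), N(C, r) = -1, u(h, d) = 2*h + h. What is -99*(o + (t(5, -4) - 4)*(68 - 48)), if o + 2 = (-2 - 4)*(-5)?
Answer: 3498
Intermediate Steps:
u(h, d) = 3*h
o = 28 (o = -2 + (-2 - 4)*(-5) = -2 - 6*(-5) = -2 + 30 = 28)
t(F, b) = F/6 (t(F, b) = -F*(-1)/6 = -(-1)*F/6 = F/6)
-99*(o + (t(5, -4) - 4)*(68 - 48)) = -99*(28 + ((⅙)*5 - 4)*(68 - 48)) = -99*(28 + (⅚ - 4)*20) = -99*(28 - 19/6*20) = -99*(28 - 190/3) = -99*(-106/3) = 3498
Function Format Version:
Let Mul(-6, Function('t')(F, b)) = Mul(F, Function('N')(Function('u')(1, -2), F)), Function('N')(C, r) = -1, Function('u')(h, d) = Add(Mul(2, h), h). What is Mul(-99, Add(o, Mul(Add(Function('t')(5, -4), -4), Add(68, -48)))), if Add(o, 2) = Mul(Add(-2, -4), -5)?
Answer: 3498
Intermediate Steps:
Function('u')(h, d) = Mul(3, h)
o = 28 (o = Add(-2, Mul(Add(-2, -4), -5)) = Add(-2, Mul(-6, -5)) = Add(-2, 30) = 28)
Function('t')(F, b) = Mul(Rational(1, 6), F) (Function('t')(F, b) = Mul(Rational(-1, 6), Mul(F, -1)) = Mul(Rational(-1, 6), Mul(-1, F)) = Mul(Rational(1, 6), F))
Mul(-99, Add(o, Mul(Add(Function('t')(5, -4), -4), Add(68, -48)))) = Mul(-99, Add(28, Mul(Add(Mul(Rational(1, 6), 5), -4), Add(68, -48)))) = Mul(-99, Add(28, Mul(Add(Rational(5, 6), -4), 20))) = Mul(-99, Add(28, Mul(Rational(-19, 6), 20))) = Mul(-99, Add(28, Rational(-190, 3))) = Mul(-99, Rational(-106, 3)) = 3498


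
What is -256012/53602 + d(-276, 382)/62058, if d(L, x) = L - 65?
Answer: -7952935489/1663216458 ≈ -4.7817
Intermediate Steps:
d(L, x) = -65 + L
-256012/53602 + d(-276, 382)/62058 = -256012/53602 + (-65 - 276)/62058 = -256012*1/53602 - 341*1/62058 = -128006/26801 - 341/62058 = -7952935489/1663216458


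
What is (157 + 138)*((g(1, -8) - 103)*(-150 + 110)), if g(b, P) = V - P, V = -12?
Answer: 1262600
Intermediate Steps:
g(b, P) = -12 - P
(157 + 138)*((g(1, -8) - 103)*(-150 + 110)) = (157 + 138)*(((-12 - 1*(-8)) - 103)*(-150 + 110)) = 295*(((-12 + 8) - 103)*(-40)) = 295*((-4 - 103)*(-40)) = 295*(-107*(-40)) = 295*4280 = 1262600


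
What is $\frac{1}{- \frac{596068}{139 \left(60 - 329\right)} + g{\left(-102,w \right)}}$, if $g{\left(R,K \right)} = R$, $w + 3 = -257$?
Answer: $- \frac{37391}{3217814} \approx -0.01162$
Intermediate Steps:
$w = -260$ ($w = -3 - 257 = -260$)
$\frac{1}{- \frac{596068}{139 \left(60 - 329\right)} + g{\left(-102,w \right)}} = \frac{1}{- \frac{596068}{139 \left(60 - 329\right)} - 102} = \frac{1}{- \frac{596068}{139 \left(-269\right)} - 102} = \frac{1}{- \frac{596068}{-37391} - 102} = \frac{1}{\left(-596068\right) \left(- \frac{1}{37391}\right) - 102} = \frac{1}{\frac{596068}{37391} - 102} = \frac{1}{- \frac{3217814}{37391}} = - \frac{37391}{3217814}$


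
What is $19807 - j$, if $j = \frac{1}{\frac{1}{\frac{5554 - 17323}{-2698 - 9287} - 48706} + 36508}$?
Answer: $\frac{140701016372284420}{7103600573881} \approx 19807.0$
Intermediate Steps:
$j = \frac{194576547}{7103600573881}$ ($j = \frac{1}{\frac{1}{- \frac{11769}{-11985} - 48706} + 36508} = \frac{1}{\frac{1}{\left(-11769\right) \left(- \frac{1}{11985}\right) - 48706} + 36508} = \frac{1}{\frac{1}{\frac{3923}{3995} - 48706} + 36508} = \frac{1}{\frac{1}{- \frac{194576547}{3995}} + 36508} = \frac{1}{- \frac{3995}{194576547} + 36508} = \frac{1}{\frac{7103600573881}{194576547}} = \frac{194576547}{7103600573881} \approx 2.7391 \cdot 10^{-5}$)
$19807 - j = 19807 - \frac{194576547}{7103600573881} = \frac{140701016372284420}{7103600573881}$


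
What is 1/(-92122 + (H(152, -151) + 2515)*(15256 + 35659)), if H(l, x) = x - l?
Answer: 1/112531858 ≈ 8.8864e-9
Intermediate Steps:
1/(-92122 + (H(152, -151) + 2515)*(15256 + 35659)) = 1/(-92122 + ((-151 - 1*152) + 2515)*(15256 + 35659)) = 1/(-92122 + ((-151 - 152) + 2515)*50915) = 1/(-92122 + (-303 + 2515)*50915) = 1/(-92122 + 2212*50915) = 1/(-92122 + 112623980) = 1/112531858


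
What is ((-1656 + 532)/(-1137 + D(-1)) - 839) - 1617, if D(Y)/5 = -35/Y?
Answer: -1180774/481 ≈ -2454.8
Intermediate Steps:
D(Y) = -175/Y (D(Y) = 5*(-35/Y) = -175/Y)
((-1656 + 532)/(-1137 + D(-1)) - 839) - 1617 = ((-1656 + 532)/(-1137 - 175/(-1)) - 839) - 1617 = (-1124/(-1137 - 175*(-1)) - 839) - 1617 = (-1124/(-1137 + 175) - 839) - 1617 = (-1124/(-962) - 839) - 1617 = (-1124*(-1/962) - 839) - 1617 = (562/481 - 839) - 1617 = -402997/481 - 1617 = -1180774/481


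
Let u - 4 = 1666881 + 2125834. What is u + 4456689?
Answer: 8249408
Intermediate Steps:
u = 3792719 (u = 4 + (1666881 + 2125834) = 4 + 3792715 = 3792719)
u + 4456689 = 3792719 + 4456689 = 8249408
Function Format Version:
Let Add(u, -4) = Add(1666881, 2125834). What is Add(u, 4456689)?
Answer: 8249408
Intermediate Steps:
u = 3792719 (u = Add(4, Add(1666881, 2125834)) = Add(4, 3792715) = 3792719)
Add(u, 4456689) = Add(3792719, 4456689) = 8249408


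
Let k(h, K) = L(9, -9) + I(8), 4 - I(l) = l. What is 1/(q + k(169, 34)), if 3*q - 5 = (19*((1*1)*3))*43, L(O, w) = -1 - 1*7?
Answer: 3/2420 ≈ 0.0012397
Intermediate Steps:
L(O, w) = -8 (L(O, w) = -1 - 7 = -8)
I(l) = 4 - l
k(h, K) = -12 (k(h, K) = -8 + (4 - 1*8) = -8 + (4 - 8) = -8 - 4 = -12)
q = 2456/3 (q = 5/3 + ((19*((1*1)*3))*43)/3 = 5/3 + ((19*(1*3))*43)/3 = 5/3 + ((19*3)*43)/3 = 5/3 + (57*43)/3 = 5/3 + (⅓)*2451 = 5/3 + 817 = 2456/3 ≈ 818.67)
1/(q + k(169, 34)) = 1/(2456/3 - 12) = 1/(2420/3) = 3/2420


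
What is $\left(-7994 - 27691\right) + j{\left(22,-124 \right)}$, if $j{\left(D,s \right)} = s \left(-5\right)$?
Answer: $-35065$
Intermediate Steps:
$j{\left(D,s \right)} = - 5 s$
$\left(-7994 - 27691\right) + j{\left(22,-124 \right)} = \left(-7994 - 27691\right) - -620 = -35685 + 620 = -35065$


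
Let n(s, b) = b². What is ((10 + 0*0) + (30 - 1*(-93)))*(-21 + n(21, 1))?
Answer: -2660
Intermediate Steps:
((10 + 0*0) + (30 - 1*(-93)))*(-21 + n(21, 1)) = ((10 + 0*0) + (30 - 1*(-93)))*(-21 + 1²) = ((10 + 0) + (30 + 93))*(-21 + 1) = (10 + 123)*(-20) = 133*(-20) = -2660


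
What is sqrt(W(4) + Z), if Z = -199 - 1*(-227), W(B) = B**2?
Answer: 2*sqrt(11) ≈ 6.6332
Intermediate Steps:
Z = 28 (Z = -199 + 227 = 28)
sqrt(W(4) + Z) = sqrt(4**2 + 28) = sqrt(16 + 28) = sqrt(44) = 2*sqrt(11)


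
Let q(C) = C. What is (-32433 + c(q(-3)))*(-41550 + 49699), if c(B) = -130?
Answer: -265355887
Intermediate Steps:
(-32433 + c(q(-3)))*(-41550 + 49699) = (-32433 - 130)*(-41550 + 49699) = -32563*8149 = -265355887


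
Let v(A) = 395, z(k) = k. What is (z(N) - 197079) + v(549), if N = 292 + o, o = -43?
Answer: -196435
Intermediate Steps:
N = 249 (N = 292 - 43 = 249)
(z(N) - 197079) + v(549) = (249 - 197079) + 395 = -196830 + 395 = -196435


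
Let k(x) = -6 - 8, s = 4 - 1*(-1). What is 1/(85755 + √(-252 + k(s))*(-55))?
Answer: 17151/1470944935 + 11*I*√266/1470944935 ≈ 1.166e-5 + 1.2197e-7*I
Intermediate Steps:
s = 5 (s = 4 + 1 = 5)
k(x) = -14
1/(85755 + √(-252 + k(s))*(-55)) = 1/(85755 + √(-252 - 14)*(-55)) = 1/(85755 + √(-266)*(-55)) = 1/(85755 + (I*√266)*(-55)) = 1/(85755 - 55*I*√266)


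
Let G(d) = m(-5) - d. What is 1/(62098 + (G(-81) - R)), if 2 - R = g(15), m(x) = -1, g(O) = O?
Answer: 1/62191 ≈ 1.6079e-5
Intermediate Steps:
R = -13 (R = 2 - 1*15 = 2 - 15 = -13)
G(d) = -1 - d
1/(62098 + (G(-81) - R)) = 1/(62098 + ((-1 - 1*(-81)) - 1*(-13))) = 1/(62098 + ((-1 + 81) + 13)) = 1/(62098 + (80 + 13)) = 1/(62098 + 93) = 1/62191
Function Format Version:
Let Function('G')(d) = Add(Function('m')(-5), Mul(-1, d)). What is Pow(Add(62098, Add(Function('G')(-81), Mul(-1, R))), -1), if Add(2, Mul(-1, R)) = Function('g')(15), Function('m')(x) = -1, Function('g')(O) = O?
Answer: Rational(1, 62191) ≈ 1.6079e-5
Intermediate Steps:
R = -13 (R = Add(2, Mul(-1, 15)) = Add(2, -15) = -13)
Function('G')(d) = Add(-1, Mul(-1, d))
Pow(Add(62098, Add(Function('G')(-81), Mul(-1, R))), -1) = Pow(Add(62098, Add(Add(-1, Mul(-1, -81)), Mul(-1, -13))), -1) = Pow(Add(62098, Add(Add(-1, 81), 13)), -1) = Pow(Add(62098, Add(80, 13)), -1) = Pow(Add(62098, 93), -1) = Pow(62191, -1) = Rational(1, 62191)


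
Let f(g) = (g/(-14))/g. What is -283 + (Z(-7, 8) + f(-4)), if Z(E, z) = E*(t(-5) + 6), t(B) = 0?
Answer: -4551/14 ≈ -325.07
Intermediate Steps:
Z(E, z) = 6*E (Z(E, z) = E*(0 + 6) = E*6 = 6*E)
f(g) = -1/14 (f(g) = (g*(-1/14))/g = (-g/14)/g = -1/14)
-283 + (Z(-7, 8) + f(-4)) = -283 + (6*(-7) - 1/14) = -283 + (-42 - 1/14) = -283 - 589/14 = -4551/14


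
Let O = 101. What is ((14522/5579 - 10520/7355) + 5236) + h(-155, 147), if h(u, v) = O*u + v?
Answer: -84289691202/8206709 ≈ -10271.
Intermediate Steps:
h(u, v) = v + 101*u (h(u, v) = 101*u + v = v + 101*u)
((14522/5579 - 10520/7355) + 5236) + h(-155, 147) = ((14522/5579 - 10520/7355) + 5236) + (147 + 101*(-155)) = ((14522*(1/5579) - 10520*1/7355) + 5236) + (147 - 15655) = ((14522/5579 - 2104/1471) + 5236) - 15508 = (9623646/8206709 + 5236) - 15508 = 42979951970/8206709 - 15508 = -84289691202/8206709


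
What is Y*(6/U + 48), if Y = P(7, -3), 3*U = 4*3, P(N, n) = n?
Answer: -297/2 ≈ -148.50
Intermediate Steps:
U = 4 (U = (4*3)/3 = (⅓)*12 = 4)
Y = -3
Y*(6/U + 48) = -3*(6/4 + 48) = -3*(6*(¼) + 48) = -3*(3/2 + 48) = -3*99/2 = -297/2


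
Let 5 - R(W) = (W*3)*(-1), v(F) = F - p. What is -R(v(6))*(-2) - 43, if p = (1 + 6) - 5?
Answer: -9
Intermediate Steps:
p = 2 (p = 7 - 5 = 2)
v(F) = -2 + F (v(F) = F - 1*2 = F - 2 = -2 + F)
R(W) = 5 + 3*W (R(W) = 5 - W*3*(-1) = 5 - 3*W*(-1) = 5 - (-3)*W = 5 + 3*W)
-R(v(6))*(-2) - 43 = -(5 + 3*(-2 + 6))*(-2) - 43 = -(5 + 3*4)*(-2) - 43 = -(5 + 12)*(-2) - 43 = -1*17*(-2) - 43 = -17*(-2) - 43 = 34 - 43 = -9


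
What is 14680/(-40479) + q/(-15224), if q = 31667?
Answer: -1505336813/616252296 ≈ -2.4427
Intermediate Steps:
14680/(-40479) + q/(-15224) = 14680/(-40479) + 31667/(-15224) = 14680*(-1/40479) + 31667*(-1/15224) = -14680/40479 - 31667/15224 = -1505336813/616252296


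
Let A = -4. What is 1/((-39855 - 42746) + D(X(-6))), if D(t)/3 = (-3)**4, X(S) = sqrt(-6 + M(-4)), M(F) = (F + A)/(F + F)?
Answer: -1/82358 ≈ -1.2142e-5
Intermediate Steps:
M(F) = (-4 + F)/(2*F) (M(F) = (F - 4)/(F + F) = (-4 + F)/((2*F)) = (-4 + F)*(1/(2*F)) = (-4 + F)/(2*F))
X(S) = I*sqrt(5) (X(S) = sqrt(-6 + (1/2)*(-4 - 4)/(-4)) = sqrt(-6 + (1/2)*(-1/4)*(-8)) = sqrt(-6 + 1) = sqrt(-5) = I*sqrt(5))
D(t) = 243 (D(t) = 3*(-3)**4 = 3*81 = 243)
1/((-39855 - 42746) + D(X(-6))) = 1/((-39855 - 42746) + 243) = 1/(-82601 + 243) = 1/(-82358) = -1/82358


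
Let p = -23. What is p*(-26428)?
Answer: 607844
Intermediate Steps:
p*(-26428) = -23*(-26428) = 607844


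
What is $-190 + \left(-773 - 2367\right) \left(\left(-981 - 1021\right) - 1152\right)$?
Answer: $9903370$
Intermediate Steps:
$-190 + \left(-773 - 2367\right) \left(\left(-981 - 1021\right) - 1152\right) = -190 - 3140 \left(-2002 - 1152\right) = -190 - -9903560 = -190 + 9903560 = 9903370$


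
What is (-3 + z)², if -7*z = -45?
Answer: 576/49 ≈ 11.755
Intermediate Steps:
z = 45/7 (z = -⅐*(-45) = 45/7 ≈ 6.4286)
(-3 + z)² = (-3 + 45/7)² = (24/7)² = 576/49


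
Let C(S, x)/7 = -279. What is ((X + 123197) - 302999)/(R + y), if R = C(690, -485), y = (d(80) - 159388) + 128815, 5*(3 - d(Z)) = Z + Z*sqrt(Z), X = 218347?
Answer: -1254215755/1058766041 + 2466880*sqrt(5)/1058766041 ≈ -1.1794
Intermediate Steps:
C(S, x) = -1953 (C(S, x) = 7*(-279) = -1953)
d(Z) = 3 - Z/5 - Z**(3/2)/5 (d(Z) = 3 - (Z + Z*sqrt(Z))/5 = 3 - (Z + Z**(3/2))/5 = 3 + (-Z/5 - Z**(3/2)/5) = 3 - Z/5 - Z**(3/2)/5)
y = -30586 - 64*sqrt(5) (y = ((3 - 1/5*80 - 64*sqrt(5)) - 159388) + 128815 = ((3 - 16 - 64*sqrt(5)) - 159388) + 128815 = ((-13 - 64*sqrt(5)) - 159388) + 128815 = (-159401 - 64*sqrt(5)) + 128815 = -30586 - 64*sqrt(5) ≈ -30729.)
R = -1953
((X + 123197) - 302999)/(R + y) = ((218347 + 123197) - 302999)/(-1953 + (-30586 - 64*sqrt(5))) = (341544 - 302999)/(-32539 - 64*sqrt(5)) = 38545/(-32539 - 64*sqrt(5))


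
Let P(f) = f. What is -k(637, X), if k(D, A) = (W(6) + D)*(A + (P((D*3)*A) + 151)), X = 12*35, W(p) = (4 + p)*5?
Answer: -551792217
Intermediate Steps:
W(p) = 20 + 5*p
X = 420
k(D, A) = (50 + D)*(151 + A + 3*A*D) (k(D, A) = ((20 + 5*6) + D)*(A + ((D*3)*A + 151)) = ((20 + 30) + D)*(A + ((3*D)*A + 151)) = (50 + D)*(A + (3*A*D + 151)) = (50 + D)*(A + (151 + 3*A*D)) = (50 + D)*(151 + A + 3*A*D))
-k(637, X) = -(7550 + 50*420 + 151*637 + 3*420*637² + 151*420*637) = -(7550 + 21000 + 96187 + 3*420*405769 + 40398540) = -(7550 + 21000 + 96187 + 511268940 + 40398540) = -1*551792217 = -551792217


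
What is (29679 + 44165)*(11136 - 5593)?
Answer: 409317292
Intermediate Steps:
(29679 + 44165)*(11136 - 5593) = 73844*5543 = 409317292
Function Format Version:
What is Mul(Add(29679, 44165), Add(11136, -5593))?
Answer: 409317292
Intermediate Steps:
Mul(Add(29679, 44165), Add(11136, -5593)) = Mul(73844, 5543) = 409317292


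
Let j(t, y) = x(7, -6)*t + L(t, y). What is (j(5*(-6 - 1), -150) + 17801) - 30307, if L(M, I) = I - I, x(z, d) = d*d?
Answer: -13766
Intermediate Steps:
x(z, d) = d²
L(M, I) = 0
j(t, y) = 36*t (j(t, y) = (-6)²*t + 0 = 36*t + 0 = 36*t)
(j(5*(-6 - 1), -150) + 17801) - 30307 = (36*(5*(-6 - 1)) + 17801) - 30307 = (36*(5*(-7)) + 17801) - 30307 = (36*(-35) + 17801) - 30307 = (-1260 + 17801) - 30307 = 16541 - 30307 = -13766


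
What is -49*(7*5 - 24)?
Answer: -539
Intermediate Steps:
-49*(7*5 - 24) = -49*(35 - 24) = -49*11 = -539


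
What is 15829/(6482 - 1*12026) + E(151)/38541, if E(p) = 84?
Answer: -18472721/6474888 ≈ -2.8530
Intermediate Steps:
15829/(6482 - 1*12026) + E(151)/38541 = 15829/(6482 - 1*12026) + 84/38541 = 15829/(6482 - 12026) + 84*(1/38541) = 15829/(-5544) + 28/12847 = 15829*(-1/5544) + 28/12847 = -1439/504 + 28/12847 = -18472721/6474888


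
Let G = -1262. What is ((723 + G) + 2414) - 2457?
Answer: -582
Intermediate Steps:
((723 + G) + 2414) - 2457 = ((723 - 1262) + 2414) - 2457 = (-539 + 2414) - 2457 = 1875 - 2457 = -582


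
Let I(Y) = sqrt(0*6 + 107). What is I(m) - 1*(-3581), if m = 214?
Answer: 3581 + sqrt(107) ≈ 3591.3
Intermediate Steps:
I(Y) = sqrt(107) (I(Y) = sqrt(0 + 107) = sqrt(107))
I(m) - 1*(-3581) = sqrt(107) - 1*(-3581) = sqrt(107) + 3581 = 3581 + sqrt(107)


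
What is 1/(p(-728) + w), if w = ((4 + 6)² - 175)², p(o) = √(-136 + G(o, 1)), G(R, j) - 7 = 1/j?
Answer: 5625/31640753 - 8*I*√2/31640753 ≈ 0.00017778 - 3.5757e-7*I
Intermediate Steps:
G(R, j) = 7 + 1/j
p(o) = 8*I*√2 (p(o) = √(-136 + (7 + 1/1)) = √(-136 + (7 + 1)) = √(-136 + 8) = √(-128) = 8*I*√2)
w = 5625 (w = (10² - 175)² = (100 - 175)² = (-75)² = 5625)
1/(p(-728) + w) = 1/(8*I*√2 + 5625) = 1/(5625 + 8*I*√2)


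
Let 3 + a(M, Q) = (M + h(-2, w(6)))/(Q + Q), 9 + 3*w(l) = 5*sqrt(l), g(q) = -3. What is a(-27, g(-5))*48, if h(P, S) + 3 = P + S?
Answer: 136 - 40*sqrt(6)/3 ≈ 103.34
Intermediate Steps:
w(l) = -3 + 5*sqrt(l)/3 (w(l) = -3 + (5*sqrt(l))/3 = -3 + 5*sqrt(l)/3)
h(P, S) = -3 + P + S (h(P, S) = -3 + (P + S) = -3 + P + S)
a(M, Q) = -3 + (-8 + M + 5*sqrt(6)/3)/(2*Q) (a(M, Q) = -3 + (M + (-3 - 2 + (-3 + 5*sqrt(6)/3)))/(Q + Q) = -3 + (M + (-8 + 5*sqrt(6)/3))/((2*Q)) = -3 + (-8 + M + 5*sqrt(6)/3)*(1/(2*Q)) = -3 + (-8 + M + 5*sqrt(6)/3)/(2*Q))
a(-27, g(-5))*48 = ((1/6)*(-24 - 18*(-3) + 3*(-27) + 5*sqrt(6))/(-3))*48 = ((1/6)*(-1/3)*(-24 + 54 - 81 + 5*sqrt(6)))*48 = ((1/6)*(-1/3)*(-51 + 5*sqrt(6)))*48 = (17/6 - 5*sqrt(6)/18)*48 = 136 - 40*sqrt(6)/3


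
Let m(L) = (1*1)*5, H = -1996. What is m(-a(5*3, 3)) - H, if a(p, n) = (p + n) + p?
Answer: 2001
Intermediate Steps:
a(p, n) = n + 2*p (a(p, n) = (n + p) + p = n + 2*p)
m(L) = 5 (m(L) = 1*5 = 5)
m(-a(5*3, 3)) - H = 5 - 1*(-1996) = 5 + 1996 = 2001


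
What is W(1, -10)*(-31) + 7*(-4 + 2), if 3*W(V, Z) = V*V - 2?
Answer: -11/3 ≈ -3.6667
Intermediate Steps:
W(V, Z) = -2/3 + V**2/3 (W(V, Z) = (V*V - 2)/3 = (V**2 - 2)/3 = (-2 + V**2)/3 = -2/3 + V**2/3)
W(1, -10)*(-31) + 7*(-4 + 2) = (-2/3 + (1/3)*1**2)*(-31) + 7*(-4 + 2) = (-2/3 + (1/3)*1)*(-31) + 7*(-2) = (-2/3 + 1/3)*(-31) - 14 = -1/3*(-31) - 14 = 31/3 - 14 = -11/3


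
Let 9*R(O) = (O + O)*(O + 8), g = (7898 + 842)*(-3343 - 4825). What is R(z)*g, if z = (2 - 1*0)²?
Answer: -2284426240/3 ≈ -7.6148e+8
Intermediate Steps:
g = -71388320 (g = 8740*(-8168) = -71388320)
z = 4 (z = (2 + 0)² = 2² = 4)
R(O) = 2*O*(8 + O)/9 (R(O) = ((O + O)*(O + 8))/9 = ((2*O)*(8 + O))/9 = (2*O*(8 + O))/9 = 2*O*(8 + O)/9)
R(z)*g = ((2/9)*4*(8 + 4))*(-71388320) = ((2/9)*4*12)*(-71388320) = (32/3)*(-71388320) = -2284426240/3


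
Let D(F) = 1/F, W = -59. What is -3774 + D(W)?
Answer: -222667/59 ≈ -3774.0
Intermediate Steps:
-3774 + D(W) = -3774 + 1/(-59) = -3774 - 1/59 = -222667/59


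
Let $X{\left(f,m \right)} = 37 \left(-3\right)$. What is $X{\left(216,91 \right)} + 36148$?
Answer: $36037$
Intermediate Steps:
$X{\left(f,m \right)} = -111$
$X{\left(216,91 \right)} + 36148 = -111 + 36148 = 36037$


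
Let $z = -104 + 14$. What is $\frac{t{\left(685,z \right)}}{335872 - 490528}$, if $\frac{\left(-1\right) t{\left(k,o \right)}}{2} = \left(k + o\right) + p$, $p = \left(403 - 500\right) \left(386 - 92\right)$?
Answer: $- \frac{27923}{77328} \approx -0.3611$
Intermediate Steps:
$z = -90$
$p = -28518$ ($p = \left(-97\right) 294 = -28518$)
$t{\left(k,o \right)} = 57036 - 2 k - 2 o$ ($t{\left(k,o \right)} = - 2 \left(\left(k + o\right) - 28518\right) = - 2 \left(-28518 + k + o\right) = 57036 - 2 k - 2 o$)
$\frac{t{\left(685,z \right)}}{335872 - 490528} = \frac{57036 - 1370 - -180}{335872 - 490528} = \frac{57036 - 1370 + 180}{-154656} = 55846 \left(- \frac{1}{154656}\right) = - \frac{27923}{77328}$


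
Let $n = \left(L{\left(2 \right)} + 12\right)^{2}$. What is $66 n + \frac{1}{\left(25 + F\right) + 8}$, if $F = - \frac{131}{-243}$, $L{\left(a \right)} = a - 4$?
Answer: $\frac{53790243}{8150} \approx 6600.0$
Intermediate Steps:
$L{\left(a \right)} = -4 + a$ ($L{\left(a \right)} = a - 4 = -4 + a$)
$F = \frac{131}{243}$ ($F = \left(-131\right) \left(- \frac{1}{243}\right) = \frac{131}{243} \approx 0.53909$)
$n = 100$ ($n = \left(\left(-4 + 2\right) + 12\right)^{2} = \left(-2 + 12\right)^{2} = 10^{2} = 100$)
$66 n + \frac{1}{\left(25 + F\right) + 8} = 66 \cdot 100 + \frac{1}{\left(25 + \frac{131}{243}\right) + 8} = 6600 + \frac{1}{\frac{6206}{243} + 8} = 6600 + \frac{1}{\frac{8150}{243}} = 6600 + \frac{243}{8150} = \frac{53790243}{8150}$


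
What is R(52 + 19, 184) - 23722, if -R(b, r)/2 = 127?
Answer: -23976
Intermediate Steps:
R(b, r) = -254 (R(b, r) = -2*127 = -254)
R(52 + 19, 184) - 23722 = -254 - 23722 = -23976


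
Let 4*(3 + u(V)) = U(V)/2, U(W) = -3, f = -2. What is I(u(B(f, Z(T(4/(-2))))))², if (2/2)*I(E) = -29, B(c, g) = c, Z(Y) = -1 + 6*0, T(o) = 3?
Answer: 841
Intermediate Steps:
Z(Y) = -1 (Z(Y) = -1 + 0 = -1)
u(V) = -27/8 (u(V) = -3 + (-3/2)/4 = -3 + (-3*½)/4 = -3 + (¼)*(-3/2) = -3 - 3/8 = -27/8)
I(E) = -29
I(u(B(f, Z(T(4/(-2))))))² = (-29)² = 841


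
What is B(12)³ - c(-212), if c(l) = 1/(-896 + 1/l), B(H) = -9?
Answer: -138475525/189953 ≈ -729.00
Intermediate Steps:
B(12)³ - c(-212) = (-9)³ - (-1)*(-212)/(-1 + 896*(-212)) = -729 - (-1)*(-212)/(-1 - 189952) = -729 - (-1)*(-212)/(-189953) = -729 - (-1)*(-212)*(-1)/189953 = -729 - 1*(-212/189953) = -729 + 212/189953 = -138475525/189953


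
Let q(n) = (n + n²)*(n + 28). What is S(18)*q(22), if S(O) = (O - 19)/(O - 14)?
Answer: -6325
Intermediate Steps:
S(O) = (-19 + O)/(-14 + O)
q(n) = (28 + n)*(n + n²) (q(n) = (n + n²)*(28 + n) = (28 + n)*(n + n²))
S(18)*q(22) = ((-19 + 18)/(-14 + 18))*(22*(28 + 22² + 29*22)) = (-1/4)*(22*(28 + 484 + 638)) = ((¼)*(-1))*(22*1150) = -¼*25300 = -6325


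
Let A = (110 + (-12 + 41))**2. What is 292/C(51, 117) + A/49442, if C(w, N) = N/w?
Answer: 246183607/1928238 ≈ 127.67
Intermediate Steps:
A = 19321 (A = (110 + 29)**2 = 139**2 = 19321)
292/C(51, 117) + A/49442 = 292/((117/51)) + 19321/49442 = 292/((117*(1/51))) + 19321*(1/49442) = 292/(39/17) + 19321/49442 = 292*(17/39) + 19321/49442 = 4964/39 + 19321/49442 = 246183607/1928238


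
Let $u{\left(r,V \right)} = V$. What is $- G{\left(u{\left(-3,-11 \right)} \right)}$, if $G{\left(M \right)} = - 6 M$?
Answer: $-66$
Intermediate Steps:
$- G{\left(u{\left(-3,-11 \right)} \right)} = - \left(-6\right) \left(-11\right) = \left(-1\right) 66 = -66$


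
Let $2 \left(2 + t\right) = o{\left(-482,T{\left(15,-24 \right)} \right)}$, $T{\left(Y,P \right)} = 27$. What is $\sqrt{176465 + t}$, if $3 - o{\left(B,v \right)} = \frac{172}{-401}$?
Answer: $\frac{\sqrt{113502810202}}{802} \approx 420.08$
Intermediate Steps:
$o{\left(B,v \right)} = \frac{1375}{401}$ ($o{\left(B,v \right)} = 3 - \frac{172}{-401} = 3 - 172 \left(- \frac{1}{401}\right) = 3 - - \frac{172}{401} = 3 + \frac{172}{401} = \frac{1375}{401}$)
$t = - \frac{229}{802}$ ($t = -2 + \frac{1}{2} \cdot \frac{1375}{401} = -2 + \frac{1375}{802} = - \frac{229}{802} \approx -0.28554$)
$\sqrt{176465 + t} = \sqrt{176465 - \frac{229}{802}} = \sqrt{\frac{141524701}{802}} = \frac{\sqrt{113502810202}}{802}$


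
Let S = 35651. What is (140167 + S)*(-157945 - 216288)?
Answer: -65796897594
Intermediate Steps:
(140167 + S)*(-157945 - 216288) = (140167 + 35651)*(-157945 - 216288) = 175818*(-374233) = -65796897594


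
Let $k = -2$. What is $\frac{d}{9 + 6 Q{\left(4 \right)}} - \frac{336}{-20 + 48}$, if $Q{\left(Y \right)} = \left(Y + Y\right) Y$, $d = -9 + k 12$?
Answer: $- \frac{815}{67} \approx -12.164$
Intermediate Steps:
$d = -33$ ($d = -9 - 24 = -33$)
$Q{\left(Y \right)} = 2 Y^{2}$ ($Q{\left(Y \right)} = 2 Y Y = 2 Y^{2}$)
$\frac{d}{9 + 6 Q{\left(4 \right)}} - \frac{336}{-20 + 48} = - \frac{33}{9 + 6 \cdot 2 \cdot 4^{2}} - \frac{336}{-20 + 48} = - \frac{33}{9 + 6 \cdot 2 \cdot 16} - \frac{336}{28} = - \frac{33}{9 + 6 \cdot 32} - 12 = - \frac{33}{9 + 192} - 12 = - \frac{33}{201} - 12 = \left(-33\right) \frac{1}{201} - 12 = - \frac{11}{67} - 12 = - \frac{815}{67}$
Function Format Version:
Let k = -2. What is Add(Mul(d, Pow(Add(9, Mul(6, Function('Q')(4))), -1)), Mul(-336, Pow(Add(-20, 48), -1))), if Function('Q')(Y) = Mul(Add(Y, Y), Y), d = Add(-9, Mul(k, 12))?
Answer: Rational(-815, 67) ≈ -12.164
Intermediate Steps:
d = -33 (d = Add(-9, Mul(-2, 12)) = Add(-9, -24) = -33)
Function('Q')(Y) = Mul(2, Pow(Y, 2)) (Function('Q')(Y) = Mul(Mul(2, Y), Y) = Mul(2, Pow(Y, 2)))
Add(Mul(d, Pow(Add(9, Mul(6, Function('Q')(4))), -1)), Mul(-336, Pow(Add(-20, 48), -1))) = Add(Mul(-33, Pow(Add(9, Mul(6, Mul(2, Pow(4, 2)))), -1)), Mul(-336, Pow(Add(-20, 48), -1))) = Add(Mul(-33, Pow(Add(9, Mul(6, Mul(2, 16))), -1)), Mul(-336, Pow(28, -1))) = Add(Mul(-33, Pow(Add(9, Mul(6, 32)), -1)), Mul(-336, Rational(1, 28))) = Add(Mul(-33, Pow(Add(9, 192), -1)), -12) = Add(Mul(-33, Pow(201, -1)), -12) = Add(Mul(-33, Rational(1, 201)), -12) = Add(Rational(-11, 67), -12) = Rational(-815, 67)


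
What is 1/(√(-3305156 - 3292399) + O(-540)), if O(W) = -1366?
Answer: -1366/8463511 - I*√6597555/8463511 ≈ -0.0001614 - 0.00030349*I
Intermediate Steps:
1/(√(-3305156 - 3292399) + O(-540)) = 1/(√(-3305156 - 3292399) - 1366) = 1/(√(-6597555) - 1366) = 1/(I*√6597555 - 1366) = 1/(-1366 + I*√6597555)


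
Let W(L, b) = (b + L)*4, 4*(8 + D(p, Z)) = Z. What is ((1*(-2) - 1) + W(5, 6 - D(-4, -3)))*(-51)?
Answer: -3876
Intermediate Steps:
D(p, Z) = -8 + Z/4
W(L, b) = 4*L + 4*b (W(L, b) = (L + b)*4 = 4*L + 4*b)
((1*(-2) - 1) + W(5, 6 - D(-4, -3)))*(-51) = ((1*(-2) - 1) + (4*5 + 4*(6 - (-8 + (1/4)*(-3)))))*(-51) = ((-2 - 1) + (20 + 4*(6 - (-8 - 3/4))))*(-51) = (-3 + (20 + 4*(6 - 1*(-35/4))))*(-51) = (-3 + (20 + 4*(6 + 35/4)))*(-51) = (-3 + (20 + 4*(59/4)))*(-51) = (-3 + (20 + 59))*(-51) = (-3 + 79)*(-51) = 76*(-51) = -3876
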